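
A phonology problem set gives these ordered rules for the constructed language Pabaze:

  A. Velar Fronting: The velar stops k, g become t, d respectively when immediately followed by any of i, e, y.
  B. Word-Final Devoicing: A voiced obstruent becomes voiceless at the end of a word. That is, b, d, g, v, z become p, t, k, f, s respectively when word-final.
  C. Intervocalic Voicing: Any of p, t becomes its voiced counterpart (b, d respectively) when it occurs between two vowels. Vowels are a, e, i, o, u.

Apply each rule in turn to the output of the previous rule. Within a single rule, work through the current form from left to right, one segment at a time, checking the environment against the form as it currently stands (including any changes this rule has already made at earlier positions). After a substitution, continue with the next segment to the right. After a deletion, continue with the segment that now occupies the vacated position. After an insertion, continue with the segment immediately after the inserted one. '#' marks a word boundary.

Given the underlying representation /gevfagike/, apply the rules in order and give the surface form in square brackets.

A Velar Fronting: [gevfagike] → [devfadite]
B Word-Final Devoicing: no change — [devfadite]
C Intervocalic Voicing: [devfadite] → [devfadide]

[devfadide]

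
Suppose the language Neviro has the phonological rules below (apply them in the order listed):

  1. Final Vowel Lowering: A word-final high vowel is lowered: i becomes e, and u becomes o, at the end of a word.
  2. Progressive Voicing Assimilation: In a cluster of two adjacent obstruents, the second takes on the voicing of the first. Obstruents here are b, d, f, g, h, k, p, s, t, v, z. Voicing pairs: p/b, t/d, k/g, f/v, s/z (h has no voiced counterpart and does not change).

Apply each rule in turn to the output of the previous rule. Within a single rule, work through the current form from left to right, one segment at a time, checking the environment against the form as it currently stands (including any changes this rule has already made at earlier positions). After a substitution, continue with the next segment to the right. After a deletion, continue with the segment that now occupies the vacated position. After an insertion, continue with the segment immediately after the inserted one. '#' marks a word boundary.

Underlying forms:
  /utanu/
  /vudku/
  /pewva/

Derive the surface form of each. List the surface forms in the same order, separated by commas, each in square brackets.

[utano], [vudgo], [pewva]

/utanu/:
  1 Final Vowel Lowering: [utanu] → [utano]
  2 Progressive Voicing Assimilation: no change — [utano]
/vudku/:
  1 Final Vowel Lowering: [vudku] → [vudko]
  2 Progressive Voicing Assimilation: [vudko] → [vudgo]
/pewva/:
  1 Final Vowel Lowering: no change — [pewva]
  2 Progressive Voicing Assimilation: no change — [pewva]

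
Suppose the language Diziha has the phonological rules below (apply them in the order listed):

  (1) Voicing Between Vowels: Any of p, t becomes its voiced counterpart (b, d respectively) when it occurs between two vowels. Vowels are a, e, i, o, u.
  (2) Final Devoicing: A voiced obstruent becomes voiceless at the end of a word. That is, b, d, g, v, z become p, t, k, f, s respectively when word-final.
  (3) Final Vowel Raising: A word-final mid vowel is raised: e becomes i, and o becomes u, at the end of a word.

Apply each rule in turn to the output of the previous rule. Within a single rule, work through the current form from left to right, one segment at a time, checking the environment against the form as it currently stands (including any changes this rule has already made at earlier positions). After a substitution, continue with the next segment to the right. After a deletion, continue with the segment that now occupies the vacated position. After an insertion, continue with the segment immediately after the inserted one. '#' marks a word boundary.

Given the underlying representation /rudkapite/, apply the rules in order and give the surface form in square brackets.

[rudkabidi]

(1) Voicing Between Vowels: [rudkapite] → [rudkabide]
(2) Final Devoicing: no change — [rudkabide]
(3) Final Vowel Raising: [rudkabide] → [rudkabidi]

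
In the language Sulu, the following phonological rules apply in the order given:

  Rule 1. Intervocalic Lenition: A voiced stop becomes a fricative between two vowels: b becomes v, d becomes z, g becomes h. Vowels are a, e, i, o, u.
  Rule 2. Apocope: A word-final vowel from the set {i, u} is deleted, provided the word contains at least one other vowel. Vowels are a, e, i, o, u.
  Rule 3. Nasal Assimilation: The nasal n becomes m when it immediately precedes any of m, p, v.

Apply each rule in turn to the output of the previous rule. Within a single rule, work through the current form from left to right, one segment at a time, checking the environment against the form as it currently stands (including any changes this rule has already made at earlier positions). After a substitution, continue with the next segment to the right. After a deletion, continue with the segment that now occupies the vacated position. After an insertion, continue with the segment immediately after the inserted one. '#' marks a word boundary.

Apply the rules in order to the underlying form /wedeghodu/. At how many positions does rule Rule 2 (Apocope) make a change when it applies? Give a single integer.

1

Rule 1 Intervocalic Lenition: [wedeghodu] → [wezeghozu]
Rule 2 Apocope: [wezeghozu] → [wezeghoz]
Rule 3 Nasal Assimilation: no change — [wezeghoz]
Rule Rule 2 changed 1 position(s).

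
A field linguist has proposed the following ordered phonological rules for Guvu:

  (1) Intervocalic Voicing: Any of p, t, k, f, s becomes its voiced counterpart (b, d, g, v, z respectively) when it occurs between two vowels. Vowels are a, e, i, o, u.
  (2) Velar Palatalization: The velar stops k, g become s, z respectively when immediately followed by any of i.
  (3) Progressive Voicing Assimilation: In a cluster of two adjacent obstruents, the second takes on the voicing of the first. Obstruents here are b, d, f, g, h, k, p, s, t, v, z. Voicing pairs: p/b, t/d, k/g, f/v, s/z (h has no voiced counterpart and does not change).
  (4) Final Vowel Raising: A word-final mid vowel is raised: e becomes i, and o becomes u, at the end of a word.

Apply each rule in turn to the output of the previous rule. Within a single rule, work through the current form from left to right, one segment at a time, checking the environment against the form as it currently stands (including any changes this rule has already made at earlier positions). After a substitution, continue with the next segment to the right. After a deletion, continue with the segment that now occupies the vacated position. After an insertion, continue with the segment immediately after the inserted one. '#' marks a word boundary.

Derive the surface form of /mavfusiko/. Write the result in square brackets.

[mavvuzigu]

(1) Intervocalic Voicing: [mavfusiko] → [mavfuzigo]
(2) Velar Palatalization: no change — [mavfuzigo]
(3) Progressive Voicing Assimilation: [mavfuzigo] → [mavvuzigo]
(4) Final Vowel Raising: [mavvuzigo] → [mavvuzigu]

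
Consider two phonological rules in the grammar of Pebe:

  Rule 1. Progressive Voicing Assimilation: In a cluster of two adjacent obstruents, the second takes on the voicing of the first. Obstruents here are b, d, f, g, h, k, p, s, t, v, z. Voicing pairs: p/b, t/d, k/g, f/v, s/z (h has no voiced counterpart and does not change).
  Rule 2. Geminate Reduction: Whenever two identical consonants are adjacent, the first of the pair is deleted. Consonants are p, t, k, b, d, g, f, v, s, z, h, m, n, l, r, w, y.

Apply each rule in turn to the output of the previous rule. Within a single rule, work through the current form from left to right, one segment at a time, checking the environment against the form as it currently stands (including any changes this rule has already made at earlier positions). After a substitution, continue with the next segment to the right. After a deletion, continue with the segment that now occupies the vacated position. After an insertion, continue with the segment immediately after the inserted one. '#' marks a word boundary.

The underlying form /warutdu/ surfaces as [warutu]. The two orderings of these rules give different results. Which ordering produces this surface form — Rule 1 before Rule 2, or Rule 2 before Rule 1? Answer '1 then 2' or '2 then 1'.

1 then 2

Order 1 then 2:
  1 Progressive Voicing Assimilation: [warutdu] → [waruttu]
  2 Geminate Reduction: [waruttu] → [warutu]
  result: [warutu]
Order 2 then 1:
  2 Geminate Reduction: no change — [warutdu]
  1 Progressive Voicing Assimilation: [warutdu] → [waruttu]
  result: [waruttu]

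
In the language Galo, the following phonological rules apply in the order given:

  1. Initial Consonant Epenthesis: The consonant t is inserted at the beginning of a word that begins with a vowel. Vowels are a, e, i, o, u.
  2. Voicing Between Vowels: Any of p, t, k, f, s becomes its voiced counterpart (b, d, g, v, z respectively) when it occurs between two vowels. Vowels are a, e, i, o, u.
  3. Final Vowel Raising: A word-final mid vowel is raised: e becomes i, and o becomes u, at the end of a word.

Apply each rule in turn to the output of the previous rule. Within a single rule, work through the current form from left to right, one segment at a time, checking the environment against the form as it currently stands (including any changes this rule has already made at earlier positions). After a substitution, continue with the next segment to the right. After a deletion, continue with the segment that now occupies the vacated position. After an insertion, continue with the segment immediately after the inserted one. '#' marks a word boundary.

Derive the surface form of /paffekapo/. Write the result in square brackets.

1 Initial Consonant Epenthesis: no change — [paffekapo]
2 Voicing Between Vowels: [paffekapo] → [paffegabo]
3 Final Vowel Raising: [paffegabo] → [paffegabu]

[paffegabu]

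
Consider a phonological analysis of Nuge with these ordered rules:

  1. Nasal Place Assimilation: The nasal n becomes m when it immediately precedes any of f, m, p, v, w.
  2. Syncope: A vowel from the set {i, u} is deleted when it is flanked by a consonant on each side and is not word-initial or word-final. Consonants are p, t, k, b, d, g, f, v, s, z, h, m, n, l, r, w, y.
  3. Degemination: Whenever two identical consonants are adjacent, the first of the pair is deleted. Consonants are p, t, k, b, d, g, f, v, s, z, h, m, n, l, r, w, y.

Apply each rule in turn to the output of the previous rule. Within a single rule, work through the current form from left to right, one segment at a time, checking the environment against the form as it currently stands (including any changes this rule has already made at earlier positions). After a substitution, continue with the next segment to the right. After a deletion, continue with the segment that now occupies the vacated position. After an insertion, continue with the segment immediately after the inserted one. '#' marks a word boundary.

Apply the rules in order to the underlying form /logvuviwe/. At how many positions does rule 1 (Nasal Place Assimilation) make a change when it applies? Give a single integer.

1 Nasal Place Assimilation: no change — [logvuviwe]
2 Syncope: [logvuviwe] → [logvvwe]
3 Degemination: [logvvwe] → [logvwe]
Rule 1 changed 0 position(s).

0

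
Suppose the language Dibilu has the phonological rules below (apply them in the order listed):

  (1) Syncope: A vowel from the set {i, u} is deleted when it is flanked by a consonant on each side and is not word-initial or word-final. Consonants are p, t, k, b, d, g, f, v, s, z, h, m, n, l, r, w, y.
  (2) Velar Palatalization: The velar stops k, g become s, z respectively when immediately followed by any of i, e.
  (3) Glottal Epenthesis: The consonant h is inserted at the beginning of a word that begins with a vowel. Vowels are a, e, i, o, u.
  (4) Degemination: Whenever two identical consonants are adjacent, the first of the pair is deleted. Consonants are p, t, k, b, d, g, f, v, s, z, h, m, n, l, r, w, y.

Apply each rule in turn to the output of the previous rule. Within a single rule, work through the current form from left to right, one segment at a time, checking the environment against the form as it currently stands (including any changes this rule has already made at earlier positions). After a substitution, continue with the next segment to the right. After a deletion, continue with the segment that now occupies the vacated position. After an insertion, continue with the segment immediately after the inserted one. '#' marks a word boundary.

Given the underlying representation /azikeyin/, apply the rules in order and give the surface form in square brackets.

(1) Syncope: [azikeyin] → [azkeyn]
(2) Velar Palatalization: [azkeyn] → [azseyn]
(3) Glottal Epenthesis: [azseyn] → [hazseyn]
(4) Degemination: no change — [hazseyn]

[hazseyn]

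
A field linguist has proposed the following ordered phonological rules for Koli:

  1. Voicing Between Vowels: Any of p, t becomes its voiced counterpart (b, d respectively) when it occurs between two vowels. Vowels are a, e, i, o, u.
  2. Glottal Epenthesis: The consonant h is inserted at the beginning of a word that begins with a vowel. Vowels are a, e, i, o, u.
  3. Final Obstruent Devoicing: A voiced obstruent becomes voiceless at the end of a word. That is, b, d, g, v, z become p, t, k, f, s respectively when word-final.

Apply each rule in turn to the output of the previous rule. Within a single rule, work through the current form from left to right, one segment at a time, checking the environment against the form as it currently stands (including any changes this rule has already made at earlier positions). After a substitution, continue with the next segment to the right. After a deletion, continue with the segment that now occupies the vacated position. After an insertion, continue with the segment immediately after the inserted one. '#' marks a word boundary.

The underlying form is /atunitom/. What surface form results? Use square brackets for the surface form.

1 Voicing Between Vowels: [atunitom] → [adunidom]
2 Glottal Epenthesis: [adunidom] → [hadunidom]
3 Final Obstruent Devoicing: no change — [hadunidom]

[hadunidom]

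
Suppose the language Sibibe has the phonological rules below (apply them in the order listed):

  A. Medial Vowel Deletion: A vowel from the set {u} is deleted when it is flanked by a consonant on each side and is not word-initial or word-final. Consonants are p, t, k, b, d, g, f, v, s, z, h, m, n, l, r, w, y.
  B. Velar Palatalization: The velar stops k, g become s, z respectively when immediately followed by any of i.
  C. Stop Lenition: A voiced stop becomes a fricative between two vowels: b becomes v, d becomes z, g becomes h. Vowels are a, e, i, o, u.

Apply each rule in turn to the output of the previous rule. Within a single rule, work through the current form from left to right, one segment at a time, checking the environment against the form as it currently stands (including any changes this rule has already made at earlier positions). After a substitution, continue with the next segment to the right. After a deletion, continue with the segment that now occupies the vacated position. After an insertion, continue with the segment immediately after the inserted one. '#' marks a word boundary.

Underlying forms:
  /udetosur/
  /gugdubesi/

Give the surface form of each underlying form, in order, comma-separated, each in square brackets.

[uzetosr], [ggdbesi]

/udetosur/:
  A Medial Vowel Deletion: [udetosur] → [udetosr]
  B Velar Palatalization: no change — [udetosr]
  C Stop Lenition: [udetosr] → [uzetosr]
/gugdubesi/:
  A Medial Vowel Deletion: [gugdubesi] → [ggdbesi]
  B Velar Palatalization: no change — [ggdbesi]
  C Stop Lenition: no change — [ggdbesi]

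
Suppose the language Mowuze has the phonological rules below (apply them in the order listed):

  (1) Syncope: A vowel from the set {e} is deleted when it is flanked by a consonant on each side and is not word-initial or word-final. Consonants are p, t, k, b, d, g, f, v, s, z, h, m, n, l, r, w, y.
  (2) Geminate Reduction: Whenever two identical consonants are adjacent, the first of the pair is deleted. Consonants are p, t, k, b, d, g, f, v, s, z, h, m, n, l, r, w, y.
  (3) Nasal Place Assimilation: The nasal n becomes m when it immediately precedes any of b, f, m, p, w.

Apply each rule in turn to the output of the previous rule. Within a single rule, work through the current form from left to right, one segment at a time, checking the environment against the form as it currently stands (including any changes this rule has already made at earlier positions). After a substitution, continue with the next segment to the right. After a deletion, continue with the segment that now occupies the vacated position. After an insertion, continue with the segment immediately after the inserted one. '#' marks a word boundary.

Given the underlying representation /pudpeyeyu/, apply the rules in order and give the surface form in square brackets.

(1) Syncope: [pudpeyeyu] → [pudpyyu]
(2) Geminate Reduction: [pudpyyu] → [pudpyu]
(3) Nasal Place Assimilation: no change — [pudpyu]

[pudpyu]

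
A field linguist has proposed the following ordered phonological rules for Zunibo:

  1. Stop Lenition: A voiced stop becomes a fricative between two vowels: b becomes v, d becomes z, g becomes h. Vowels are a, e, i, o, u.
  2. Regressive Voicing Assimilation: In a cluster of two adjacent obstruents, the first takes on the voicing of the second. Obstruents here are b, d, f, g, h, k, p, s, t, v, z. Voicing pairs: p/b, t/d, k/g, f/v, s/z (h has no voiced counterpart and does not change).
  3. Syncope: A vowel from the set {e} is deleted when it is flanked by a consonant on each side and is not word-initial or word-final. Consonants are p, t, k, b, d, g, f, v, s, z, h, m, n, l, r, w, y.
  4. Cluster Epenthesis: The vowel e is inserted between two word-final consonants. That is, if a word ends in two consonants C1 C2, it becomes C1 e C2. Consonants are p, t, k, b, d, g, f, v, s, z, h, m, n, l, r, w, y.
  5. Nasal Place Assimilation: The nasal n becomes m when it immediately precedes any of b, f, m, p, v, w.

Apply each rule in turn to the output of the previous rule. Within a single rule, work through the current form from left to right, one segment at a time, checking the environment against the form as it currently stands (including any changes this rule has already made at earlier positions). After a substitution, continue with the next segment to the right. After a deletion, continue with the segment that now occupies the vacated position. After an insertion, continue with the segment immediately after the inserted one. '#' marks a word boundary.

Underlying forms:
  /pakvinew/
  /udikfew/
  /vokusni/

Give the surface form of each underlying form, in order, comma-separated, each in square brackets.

/pakvinew/:
  1 Stop Lenition: no change — [pakvinew]
  2 Regressive Voicing Assimilation: [pakvinew] → [pagvinew]
  3 Syncope: [pagvinew] → [pagvinw]
  4 Cluster Epenthesis: [pagvinw] → [pagvinew]
  5 Nasal Place Assimilation: no change — [pagvinew]
/udikfew/:
  1 Stop Lenition: [udikfew] → [uzikfew]
  2 Regressive Voicing Assimilation: no change — [uzikfew]
  3 Syncope: [uzikfew] → [uzikfw]
  4 Cluster Epenthesis: [uzikfw] → [uzikfew]
  5 Nasal Place Assimilation: no change — [uzikfew]
/vokusni/:
  1 Stop Lenition: no change — [vokusni]
  2 Regressive Voicing Assimilation: no change — [vokusni]
  3 Syncope: no change — [vokusni]
  4 Cluster Epenthesis: no change — [vokusni]
  5 Nasal Place Assimilation: no change — [vokusni]

[pagvinew], [uzikfew], [vokusni]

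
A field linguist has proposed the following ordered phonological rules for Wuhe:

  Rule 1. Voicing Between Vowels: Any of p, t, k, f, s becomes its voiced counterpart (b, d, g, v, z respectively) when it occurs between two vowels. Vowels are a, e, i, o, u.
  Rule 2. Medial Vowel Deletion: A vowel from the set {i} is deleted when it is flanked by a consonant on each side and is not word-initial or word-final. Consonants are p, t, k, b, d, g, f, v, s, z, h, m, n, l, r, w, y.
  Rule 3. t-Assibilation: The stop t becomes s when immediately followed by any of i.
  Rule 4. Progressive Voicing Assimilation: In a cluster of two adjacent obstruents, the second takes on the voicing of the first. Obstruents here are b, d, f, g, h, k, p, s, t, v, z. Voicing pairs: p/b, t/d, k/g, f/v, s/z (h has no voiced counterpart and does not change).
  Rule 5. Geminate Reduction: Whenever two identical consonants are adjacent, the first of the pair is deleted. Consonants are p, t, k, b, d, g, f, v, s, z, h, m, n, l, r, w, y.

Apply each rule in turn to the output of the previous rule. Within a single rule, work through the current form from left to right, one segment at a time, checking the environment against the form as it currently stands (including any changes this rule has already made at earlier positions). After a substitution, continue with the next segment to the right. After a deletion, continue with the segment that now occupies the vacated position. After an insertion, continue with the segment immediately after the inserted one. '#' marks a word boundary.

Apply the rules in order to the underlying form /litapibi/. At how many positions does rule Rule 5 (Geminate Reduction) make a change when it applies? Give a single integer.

1

Rule 1 Voicing Between Vowels: [litapibi] → [lidabibi]
Rule 2 Medial Vowel Deletion: [lidabibi] → [ldabbi]
Rule 3 t-Assibilation: no change — [ldabbi]
Rule 4 Progressive Voicing Assimilation: no change — [ldabbi]
Rule 5 Geminate Reduction: [ldabbi] → [ldabi]
Rule Rule 5 changed 1 position(s).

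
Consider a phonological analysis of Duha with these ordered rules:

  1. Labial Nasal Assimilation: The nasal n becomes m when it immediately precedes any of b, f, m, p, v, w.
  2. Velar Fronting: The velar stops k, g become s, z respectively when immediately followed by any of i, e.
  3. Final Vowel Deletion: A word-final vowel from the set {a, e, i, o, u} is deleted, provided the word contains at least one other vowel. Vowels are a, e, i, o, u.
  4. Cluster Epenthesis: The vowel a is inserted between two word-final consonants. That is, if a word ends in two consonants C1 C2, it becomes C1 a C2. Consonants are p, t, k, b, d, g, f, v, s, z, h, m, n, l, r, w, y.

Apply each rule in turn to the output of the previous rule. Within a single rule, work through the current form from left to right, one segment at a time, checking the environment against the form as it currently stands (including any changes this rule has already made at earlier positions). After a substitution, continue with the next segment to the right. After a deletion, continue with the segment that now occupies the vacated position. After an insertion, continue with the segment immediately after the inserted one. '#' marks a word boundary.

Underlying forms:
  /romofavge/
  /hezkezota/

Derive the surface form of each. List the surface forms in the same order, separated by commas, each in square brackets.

/romofavge/:
  1 Labial Nasal Assimilation: no change — [romofavge]
  2 Velar Fronting: [romofavge] → [romofavze]
  3 Final Vowel Deletion: [romofavze] → [romofavz]
  4 Cluster Epenthesis: [romofavz] → [romofavaz]
/hezkezota/:
  1 Labial Nasal Assimilation: no change — [hezkezota]
  2 Velar Fronting: [hezkezota] → [hezsezota]
  3 Final Vowel Deletion: [hezsezota] → [hezsezot]
  4 Cluster Epenthesis: no change — [hezsezot]

[romofavaz], [hezsezot]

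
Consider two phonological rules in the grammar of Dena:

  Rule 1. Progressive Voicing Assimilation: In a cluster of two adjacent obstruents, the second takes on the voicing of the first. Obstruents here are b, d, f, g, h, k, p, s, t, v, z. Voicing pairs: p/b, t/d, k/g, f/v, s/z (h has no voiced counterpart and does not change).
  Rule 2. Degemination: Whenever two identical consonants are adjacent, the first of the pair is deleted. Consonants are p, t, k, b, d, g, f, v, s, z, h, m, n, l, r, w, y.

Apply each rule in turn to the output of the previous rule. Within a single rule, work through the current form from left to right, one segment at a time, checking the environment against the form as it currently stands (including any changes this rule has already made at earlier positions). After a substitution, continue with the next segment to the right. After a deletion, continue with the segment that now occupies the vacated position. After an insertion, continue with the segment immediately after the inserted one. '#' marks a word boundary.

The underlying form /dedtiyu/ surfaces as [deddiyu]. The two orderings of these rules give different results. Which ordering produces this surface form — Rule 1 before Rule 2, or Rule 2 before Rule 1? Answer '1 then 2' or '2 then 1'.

Order 1 then 2:
  1 Progressive Voicing Assimilation: [dedtiyu] → [deddiyu]
  2 Degemination: [deddiyu] → [dediyu]
  result: [dediyu]
Order 2 then 1:
  2 Degemination: no change — [dedtiyu]
  1 Progressive Voicing Assimilation: [dedtiyu] → [deddiyu]
  result: [deddiyu]

2 then 1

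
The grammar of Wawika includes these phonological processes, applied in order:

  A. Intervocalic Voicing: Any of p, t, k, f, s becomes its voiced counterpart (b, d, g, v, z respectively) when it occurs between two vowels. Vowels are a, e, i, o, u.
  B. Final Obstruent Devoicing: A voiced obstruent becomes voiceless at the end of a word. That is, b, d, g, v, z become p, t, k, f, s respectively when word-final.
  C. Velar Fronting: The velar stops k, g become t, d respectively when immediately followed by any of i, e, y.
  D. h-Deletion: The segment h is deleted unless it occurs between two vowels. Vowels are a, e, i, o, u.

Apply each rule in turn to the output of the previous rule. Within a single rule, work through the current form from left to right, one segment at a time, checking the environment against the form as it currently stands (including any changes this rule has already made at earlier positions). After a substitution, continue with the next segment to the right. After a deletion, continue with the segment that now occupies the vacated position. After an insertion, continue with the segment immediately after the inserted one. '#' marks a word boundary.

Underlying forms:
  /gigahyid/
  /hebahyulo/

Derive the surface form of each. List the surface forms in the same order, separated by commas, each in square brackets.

[digayit], [ebayulo]

/gigahyid/:
  A Intervocalic Voicing: no change — [gigahyid]
  B Final Obstruent Devoicing: [gigahyid] → [gigahyit]
  C Velar Fronting: [gigahyit] → [digahyit]
  D h-Deletion: [digahyit] → [digayit]
/hebahyulo/:
  A Intervocalic Voicing: no change — [hebahyulo]
  B Final Obstruent Devoicing: no change — [hebahyulo]
  C Velar Fronting: no change — [hebahyulo]
  D h-Deletion: [hebahyulo] → [ebayulo]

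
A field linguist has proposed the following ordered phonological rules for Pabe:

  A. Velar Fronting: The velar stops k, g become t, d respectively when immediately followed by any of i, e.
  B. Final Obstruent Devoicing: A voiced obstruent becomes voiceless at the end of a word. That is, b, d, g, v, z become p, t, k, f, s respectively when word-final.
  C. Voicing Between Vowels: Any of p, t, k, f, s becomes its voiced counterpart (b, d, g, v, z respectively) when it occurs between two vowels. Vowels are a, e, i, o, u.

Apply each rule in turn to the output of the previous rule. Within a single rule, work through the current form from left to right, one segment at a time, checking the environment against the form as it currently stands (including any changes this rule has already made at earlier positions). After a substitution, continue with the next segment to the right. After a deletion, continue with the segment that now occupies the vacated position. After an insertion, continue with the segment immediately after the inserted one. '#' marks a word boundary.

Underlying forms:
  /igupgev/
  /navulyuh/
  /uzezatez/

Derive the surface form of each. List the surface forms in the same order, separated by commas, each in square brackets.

/igupgev/:
  A Velar Fronting: [igupgev] → [igupdev]
  B Final Obstruent Devoicing: [igupdev] → [igupdef]
  C Voicing Between Vowels: no change — [igupdef]
/navulyuh/:
  A Velar Fronting: no change — [navulyuh]
  B Final Obstruent Devoicing: no change — [navulyuh]
  C Voicing Between Vowels: no change — [navulyuh]
/uzezatez/:
  A Velar Fronting: no change — [uzezatez]
  B Final Obstruent Devoicing: [uzezatez] → [uzezates]
  C Voicing Between Vowels: [uzezates] → [uzezades]

[igupdef], [navulyuh], [uzezades]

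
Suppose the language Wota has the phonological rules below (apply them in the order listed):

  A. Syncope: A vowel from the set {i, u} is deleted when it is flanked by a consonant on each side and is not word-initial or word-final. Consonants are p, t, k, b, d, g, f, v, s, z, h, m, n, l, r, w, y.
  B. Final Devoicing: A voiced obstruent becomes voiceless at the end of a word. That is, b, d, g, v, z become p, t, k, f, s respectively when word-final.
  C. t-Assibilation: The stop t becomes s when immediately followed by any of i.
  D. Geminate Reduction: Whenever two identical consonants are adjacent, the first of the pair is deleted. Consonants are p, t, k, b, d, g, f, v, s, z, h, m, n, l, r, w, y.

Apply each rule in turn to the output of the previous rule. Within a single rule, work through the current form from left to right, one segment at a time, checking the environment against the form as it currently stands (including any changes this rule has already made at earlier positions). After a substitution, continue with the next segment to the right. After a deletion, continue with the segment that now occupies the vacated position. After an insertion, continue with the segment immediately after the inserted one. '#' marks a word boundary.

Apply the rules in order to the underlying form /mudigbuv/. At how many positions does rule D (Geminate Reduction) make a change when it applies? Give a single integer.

A Syncope: [mudigbuv] → [mdgbv]
B Final Devoicing: [mdgbv] → [mdgbf]
C t-Assibilation: no change — [mdgbf]
D Geminate Reduction: no change — [mdgbf]
Rule D changed 0 position(s).

0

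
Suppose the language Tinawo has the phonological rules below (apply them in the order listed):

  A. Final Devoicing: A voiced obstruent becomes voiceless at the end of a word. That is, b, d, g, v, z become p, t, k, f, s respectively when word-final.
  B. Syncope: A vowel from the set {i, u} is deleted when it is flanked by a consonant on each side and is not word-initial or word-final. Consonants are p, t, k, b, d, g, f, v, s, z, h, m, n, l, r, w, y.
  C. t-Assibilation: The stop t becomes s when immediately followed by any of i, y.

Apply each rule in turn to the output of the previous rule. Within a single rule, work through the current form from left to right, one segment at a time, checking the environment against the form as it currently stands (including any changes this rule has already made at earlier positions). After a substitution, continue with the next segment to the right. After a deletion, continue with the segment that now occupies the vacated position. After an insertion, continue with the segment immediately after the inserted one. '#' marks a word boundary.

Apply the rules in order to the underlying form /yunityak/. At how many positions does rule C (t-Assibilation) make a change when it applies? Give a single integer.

1

A Final Devoicing: no change — [yunityak]
B Syncope: [yunityak] → [yntyak]
C t-Assibilation: [yntyak] → [ynsyak]
Rule C changed 1 position(s).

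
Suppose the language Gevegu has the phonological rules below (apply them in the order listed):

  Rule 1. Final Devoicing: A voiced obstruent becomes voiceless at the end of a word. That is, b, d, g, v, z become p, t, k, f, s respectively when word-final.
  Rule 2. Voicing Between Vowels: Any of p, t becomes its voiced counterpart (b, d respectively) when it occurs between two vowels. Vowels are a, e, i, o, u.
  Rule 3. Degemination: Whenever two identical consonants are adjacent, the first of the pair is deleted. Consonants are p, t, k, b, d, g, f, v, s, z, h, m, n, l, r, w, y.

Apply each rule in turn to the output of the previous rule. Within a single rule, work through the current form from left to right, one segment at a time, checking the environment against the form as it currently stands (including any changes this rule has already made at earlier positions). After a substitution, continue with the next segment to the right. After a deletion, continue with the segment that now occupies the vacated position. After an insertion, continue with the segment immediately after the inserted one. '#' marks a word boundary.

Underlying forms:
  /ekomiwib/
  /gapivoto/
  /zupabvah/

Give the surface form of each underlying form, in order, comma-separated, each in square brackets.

[ekomiwip], [gabivodo], [zubabvah]

/ekomiwib/:
  Rule 1 Final Devoicing: [ekomiwib] → [ekomiwip]
  Rule 2 Voicing Between Vowels: no change — [ekomiwip]
  Rule 3 Degemination: no change — [ekomiwip]
/gapivoto/:
  Rule 1 Final Devoicing: no change — [gapivoto]
  Rule 2 Voicing Between Vowels: [gapivoto] → [gabivodo]
  Rule 3 Degemination: no change — [gabivodo]
/zupabvah/:
  Rule 1 Final Devoicing: no change — [zupabvah]
  Rule 2 Voicing Between Vowels: [zupabvah] → [zubabvah]
  Rule 3 Degemination: no change — [zubabvah]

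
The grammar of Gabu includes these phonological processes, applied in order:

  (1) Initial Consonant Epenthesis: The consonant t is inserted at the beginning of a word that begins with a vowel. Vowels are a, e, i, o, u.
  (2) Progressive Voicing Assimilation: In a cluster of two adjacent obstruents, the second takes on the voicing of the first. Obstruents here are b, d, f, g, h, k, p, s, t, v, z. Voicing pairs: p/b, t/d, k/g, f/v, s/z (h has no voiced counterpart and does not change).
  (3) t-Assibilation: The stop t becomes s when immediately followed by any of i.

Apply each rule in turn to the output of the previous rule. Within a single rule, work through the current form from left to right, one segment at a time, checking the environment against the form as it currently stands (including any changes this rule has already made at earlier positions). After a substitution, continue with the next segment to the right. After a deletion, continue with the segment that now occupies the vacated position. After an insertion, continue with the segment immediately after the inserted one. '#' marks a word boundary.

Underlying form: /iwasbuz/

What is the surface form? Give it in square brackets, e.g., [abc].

(1) Initial Consonant Epenthesis: [iwasbuz] → [tiwasbuz]
(2) Progressive Voicing Assimilation: [tiwasbuz] → [tiwaspuz]
(3) t-Assibilation: [tiwaspuz] → [siwaspuz]

[siwaspuz]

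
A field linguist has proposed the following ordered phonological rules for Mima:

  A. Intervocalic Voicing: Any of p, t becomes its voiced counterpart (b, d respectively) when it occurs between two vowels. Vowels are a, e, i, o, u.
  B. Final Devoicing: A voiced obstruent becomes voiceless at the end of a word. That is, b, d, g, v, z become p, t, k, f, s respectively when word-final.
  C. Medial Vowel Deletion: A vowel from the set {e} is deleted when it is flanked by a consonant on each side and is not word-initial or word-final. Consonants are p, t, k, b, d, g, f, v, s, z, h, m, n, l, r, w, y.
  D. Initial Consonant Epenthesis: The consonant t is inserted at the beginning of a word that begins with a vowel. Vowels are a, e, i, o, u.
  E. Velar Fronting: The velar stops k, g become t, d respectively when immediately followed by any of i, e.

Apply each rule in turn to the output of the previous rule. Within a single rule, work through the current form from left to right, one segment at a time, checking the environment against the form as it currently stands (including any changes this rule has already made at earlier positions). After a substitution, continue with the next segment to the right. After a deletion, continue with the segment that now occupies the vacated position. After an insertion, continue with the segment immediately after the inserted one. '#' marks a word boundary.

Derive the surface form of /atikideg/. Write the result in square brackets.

[taditidk]

A Intervocalic Voicing: [atikideg] → [adikideg]
B Final Devoicing: [adikideg] → [adikidek]
C Medial Vowel Deletion: [adikidek] → [adikidk]
D Initial Consonant Epenthesis: [adikidk] → [tadikidk]
E Velar Fronting: [tadikidk] → [taditidk]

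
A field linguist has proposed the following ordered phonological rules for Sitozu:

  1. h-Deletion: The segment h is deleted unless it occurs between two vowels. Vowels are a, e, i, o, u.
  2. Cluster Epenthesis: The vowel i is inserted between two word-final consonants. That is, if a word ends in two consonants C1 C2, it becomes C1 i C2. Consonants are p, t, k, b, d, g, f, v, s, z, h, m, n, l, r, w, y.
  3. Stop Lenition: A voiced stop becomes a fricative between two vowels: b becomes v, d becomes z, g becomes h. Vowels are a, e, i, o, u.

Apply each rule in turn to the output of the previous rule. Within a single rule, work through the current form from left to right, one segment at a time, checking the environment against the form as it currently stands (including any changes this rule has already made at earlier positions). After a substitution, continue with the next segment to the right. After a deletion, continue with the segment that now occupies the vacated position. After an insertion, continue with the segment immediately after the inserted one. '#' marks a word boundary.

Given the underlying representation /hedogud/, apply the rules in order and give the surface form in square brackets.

[ezohud]

1 h-Deletion: [hedogud] → [edogud]
2 Cluster Epenthesis: no change — [edogud]
3 Stop Lenition: [edogud] → [ezohud]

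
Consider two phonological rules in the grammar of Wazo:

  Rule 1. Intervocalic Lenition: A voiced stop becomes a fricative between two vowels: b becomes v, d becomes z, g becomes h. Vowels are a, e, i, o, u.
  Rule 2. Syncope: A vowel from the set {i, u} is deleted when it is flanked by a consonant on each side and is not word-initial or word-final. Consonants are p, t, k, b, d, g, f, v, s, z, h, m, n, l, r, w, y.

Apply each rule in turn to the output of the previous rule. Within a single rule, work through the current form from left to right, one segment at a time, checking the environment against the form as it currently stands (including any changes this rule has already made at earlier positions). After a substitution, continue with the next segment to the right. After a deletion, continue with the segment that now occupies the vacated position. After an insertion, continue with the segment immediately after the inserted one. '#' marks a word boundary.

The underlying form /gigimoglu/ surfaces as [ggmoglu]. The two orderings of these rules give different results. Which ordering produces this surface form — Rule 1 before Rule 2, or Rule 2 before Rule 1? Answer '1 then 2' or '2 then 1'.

2 then 1

Order 1 then 2:
  1 Intervocalic Lenition: [gigimoglu] → [gihimoglu]
  2 Syncope: [gihimoglu] → [ghmoglu]
  result: [ghmoglu]
Order 2 then 1:
  2 Syncope: [gigimoglu] → [ggmoglu]
  1 Intervocalic Lenition: no change — [ggmoglu]
  result: [ggmoglu]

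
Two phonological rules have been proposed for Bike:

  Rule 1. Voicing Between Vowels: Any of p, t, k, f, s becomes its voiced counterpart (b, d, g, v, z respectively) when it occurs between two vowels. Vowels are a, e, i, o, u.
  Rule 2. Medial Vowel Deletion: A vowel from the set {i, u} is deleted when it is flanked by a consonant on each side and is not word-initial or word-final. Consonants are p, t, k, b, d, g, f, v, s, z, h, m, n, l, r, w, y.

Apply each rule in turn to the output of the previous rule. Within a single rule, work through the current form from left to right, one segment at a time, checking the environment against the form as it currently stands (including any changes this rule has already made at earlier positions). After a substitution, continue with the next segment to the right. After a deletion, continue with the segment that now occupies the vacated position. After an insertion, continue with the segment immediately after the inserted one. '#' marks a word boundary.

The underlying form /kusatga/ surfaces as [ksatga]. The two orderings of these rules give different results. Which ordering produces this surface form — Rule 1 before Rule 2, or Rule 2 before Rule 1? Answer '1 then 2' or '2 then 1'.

2 then 1

Order 1 then 2:
  1 Voicing Between Vowels: [kusatga] → [kuzatga]
  2 Medial Vowel Deletion: [kuzatga] → [kzatga]
  result: [kzatga]
Order 2 then 1:
  2 Medial Vowel Deletion: [kusatga] → [ksatga]
  1 Voicing Between Vowels: no change — [ksatga]
  result: [ksatga]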